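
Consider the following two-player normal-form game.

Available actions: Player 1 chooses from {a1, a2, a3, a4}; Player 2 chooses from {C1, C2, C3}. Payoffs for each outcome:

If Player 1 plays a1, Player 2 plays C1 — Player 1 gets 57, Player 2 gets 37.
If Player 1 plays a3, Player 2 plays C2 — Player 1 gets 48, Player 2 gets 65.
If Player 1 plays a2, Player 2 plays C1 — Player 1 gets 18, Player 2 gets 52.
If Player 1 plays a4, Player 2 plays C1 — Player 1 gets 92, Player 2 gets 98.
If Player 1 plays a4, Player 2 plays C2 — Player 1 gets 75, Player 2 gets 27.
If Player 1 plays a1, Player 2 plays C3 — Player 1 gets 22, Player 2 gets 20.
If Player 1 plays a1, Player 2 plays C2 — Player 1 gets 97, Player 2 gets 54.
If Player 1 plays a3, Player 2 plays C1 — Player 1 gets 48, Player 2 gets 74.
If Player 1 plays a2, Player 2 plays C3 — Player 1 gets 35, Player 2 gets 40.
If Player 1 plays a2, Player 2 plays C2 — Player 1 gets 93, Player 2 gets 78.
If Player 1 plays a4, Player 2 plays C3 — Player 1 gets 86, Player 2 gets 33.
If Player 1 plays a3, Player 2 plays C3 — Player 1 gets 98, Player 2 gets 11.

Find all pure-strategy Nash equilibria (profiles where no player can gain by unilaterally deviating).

(a1, C2), (a4, C1)

For each player, find the best response to each opponent profile; mutual best responses are the pure NE.
Player 1 against C1: payoffs 57, 18, 48, 92 → best response a4.
Player 1 against C2: payoffs 97, 93, 48, 75 → best response a1.
Player 1 against C3: payoffs 22, 35, 98, 86 → best response a3.
Player 2 against a1: payoffs 37, 54, 20 → best response C2.
Player 2 against a2: payoffs 52, 78, 40 → best response C2.
Player 2 against a3: payoffs 74, 65, 11 → best response C1.
Player 2 against a4: payoffs 98, 27, 33 → best response C1.
Mutual best responses: (a1, C2); (a4, C1).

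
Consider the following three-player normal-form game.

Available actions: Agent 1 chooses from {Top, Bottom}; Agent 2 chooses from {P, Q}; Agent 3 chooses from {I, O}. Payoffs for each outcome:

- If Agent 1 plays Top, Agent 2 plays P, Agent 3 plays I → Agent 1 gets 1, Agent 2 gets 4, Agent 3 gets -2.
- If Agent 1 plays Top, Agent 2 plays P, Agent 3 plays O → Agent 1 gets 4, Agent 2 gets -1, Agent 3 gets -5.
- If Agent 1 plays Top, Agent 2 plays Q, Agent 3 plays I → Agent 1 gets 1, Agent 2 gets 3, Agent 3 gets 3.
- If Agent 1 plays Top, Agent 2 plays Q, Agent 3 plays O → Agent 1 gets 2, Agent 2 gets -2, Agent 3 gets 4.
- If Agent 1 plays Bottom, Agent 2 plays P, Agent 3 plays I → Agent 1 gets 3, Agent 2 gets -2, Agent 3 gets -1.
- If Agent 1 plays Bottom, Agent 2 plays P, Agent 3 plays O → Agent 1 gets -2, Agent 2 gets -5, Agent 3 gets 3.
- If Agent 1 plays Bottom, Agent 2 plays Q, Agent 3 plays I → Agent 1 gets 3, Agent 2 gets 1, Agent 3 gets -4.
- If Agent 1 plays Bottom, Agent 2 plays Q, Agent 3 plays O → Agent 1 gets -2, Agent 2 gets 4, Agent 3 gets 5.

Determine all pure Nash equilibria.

For each player, find the best response to each opponent profile; mutual best responses are the pure NE.
Agent 1 against (P, I): payoffs 1, 3 → best response Bottom.
Agent 1 against (P, O): payoffs 4, -2 → best response Top.
Agent 1 against (Q, I): payoffs 1, 3 → best response Bottom.
Agent 1 against (Q, O): payoffs 2, -2 → best response Top.
Agent 2 against (Top, I): payoffs 4, 3 → best response P.
Agent 2 against (Top, O): payoffs -1, -2 → best response P.
Agent 2 against (Bottom, I): payoffs -2, 1 → best response Q.
Agent 2 against (Bottom, O): payoffs -5, 4 → best response Q.
Agent 3 against (Top, P): payoffs -2, -5 → best response I.
Agent 3 against (Top, Q): payoffs 3, 4 → best response O.
Agent 3 against (Bottom, P): payoffs -1, 3 → best response O.
Agent 3 against (Bottom, Q): payoffs -4, 5 → best response O.
No profile is a mutual best response for all players.

No pure-strategy Nash equilibrium.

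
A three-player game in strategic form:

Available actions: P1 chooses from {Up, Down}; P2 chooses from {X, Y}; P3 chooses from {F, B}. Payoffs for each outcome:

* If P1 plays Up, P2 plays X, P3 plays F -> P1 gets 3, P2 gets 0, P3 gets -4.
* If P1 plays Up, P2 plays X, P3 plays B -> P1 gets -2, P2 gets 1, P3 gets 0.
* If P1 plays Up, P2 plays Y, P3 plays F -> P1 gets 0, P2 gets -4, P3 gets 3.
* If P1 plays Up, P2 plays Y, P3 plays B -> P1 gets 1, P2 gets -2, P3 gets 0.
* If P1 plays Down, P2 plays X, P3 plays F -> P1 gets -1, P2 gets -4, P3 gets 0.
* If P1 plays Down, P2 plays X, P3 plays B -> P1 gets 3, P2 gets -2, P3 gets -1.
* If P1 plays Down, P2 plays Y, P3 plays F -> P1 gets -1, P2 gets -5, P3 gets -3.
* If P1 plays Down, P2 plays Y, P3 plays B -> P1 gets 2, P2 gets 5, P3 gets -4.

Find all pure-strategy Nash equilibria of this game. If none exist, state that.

Mark each player's best response to every combination of opponents' strategies; a profile where every player is best-responding is a pure Nash equilibrium.
P1 against (X, F): payoffs 3, -1 → best response Up.
P1 against (X, B): payoffs -2, 3 → best response Down.
P1 against (Y, F): payoffs 0, -1 → best response Up.
P1 against (Y, B): payoffs 1, 2 → best response Down.
P2 against (Up, F): payoffs 0, -4 → best response X.
P2 against (Up, B): payoffs 1, -2 → best response X.
P2 against (Down, F): payoffs -4, -5 → best response X.
P2 against (Down, B): payoffs -2, 5 → best response Y.
P3 against (Up, X): payoffs -4, 0 → best response B.
P3 against (Up, Y): payoffs 3, 0 → best response F.
P3 against (Down, X): payoffs 0, -1 → best response F.
P3 against (Down, Y): payoffs -3, -4 → best response F.
No profile is a mutual best response for all players.

There is no pure-strategy Nash equilibrium.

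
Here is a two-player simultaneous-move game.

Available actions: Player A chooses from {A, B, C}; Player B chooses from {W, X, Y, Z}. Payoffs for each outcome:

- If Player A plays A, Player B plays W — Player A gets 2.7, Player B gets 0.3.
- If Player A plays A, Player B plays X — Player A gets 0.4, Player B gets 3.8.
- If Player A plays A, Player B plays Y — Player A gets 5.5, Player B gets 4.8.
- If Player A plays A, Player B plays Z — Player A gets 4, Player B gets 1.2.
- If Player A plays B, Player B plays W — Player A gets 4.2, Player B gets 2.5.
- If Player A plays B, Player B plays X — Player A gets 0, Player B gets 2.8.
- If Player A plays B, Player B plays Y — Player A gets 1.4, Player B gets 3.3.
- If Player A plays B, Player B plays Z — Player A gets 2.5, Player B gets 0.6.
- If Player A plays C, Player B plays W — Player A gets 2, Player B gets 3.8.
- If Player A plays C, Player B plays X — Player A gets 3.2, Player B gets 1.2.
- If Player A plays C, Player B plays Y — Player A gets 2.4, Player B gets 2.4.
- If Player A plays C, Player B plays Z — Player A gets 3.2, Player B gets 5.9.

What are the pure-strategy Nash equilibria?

Player A against W: payoffs 2.7, 4.2, 2 → best response B.
Player A against X: payoffs 0.4, 0, 3.2 → best response C.
Player A against Y: payoffs 5.5, 1.4, 2.4 → best response A.
Player A against Z: payoffs 4, 2.5, 3.2 → best response A.
Player B against A: payoffs 0.3, 3.8, 4.8, 1.2 → best response Y.
Player B against B: payoffs 2.5, 2.8, 3.3, 0.6 → best response Y.
Player B against C: payoffs 3.8, 1.2, 2.4, 5.9 → best response Z.
Mutual best responses: (A, Y).

Pure NE: (A, Y)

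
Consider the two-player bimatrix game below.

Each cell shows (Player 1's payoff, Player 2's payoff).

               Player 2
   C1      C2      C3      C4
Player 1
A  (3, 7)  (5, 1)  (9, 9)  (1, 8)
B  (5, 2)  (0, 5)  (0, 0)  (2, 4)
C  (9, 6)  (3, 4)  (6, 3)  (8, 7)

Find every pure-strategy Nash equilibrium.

Pure-strategy Nash equilibria: (A, C3); (C, C4)

Player 1 against C1: payoffs 3, 5, 9 → best response C.
Player 1 against C2: payoffs 5, 0, 3 → best response A.
Player 1 against C3: payoffs 9, 0, 6 → best response A.
Player 1 against C4: payoffs 1, 2, 8 → best response C.
Player 2 against A: payoffs 7, 1, 9, 8 → best response C3.
Player 2 against B: payoffs 2, 5, 0, 4 → best response C2.
Player 2 against C: payoffs 6, 4, 3, 7 → best response C4.
Mutual best responses: (A, C3); (C, C4).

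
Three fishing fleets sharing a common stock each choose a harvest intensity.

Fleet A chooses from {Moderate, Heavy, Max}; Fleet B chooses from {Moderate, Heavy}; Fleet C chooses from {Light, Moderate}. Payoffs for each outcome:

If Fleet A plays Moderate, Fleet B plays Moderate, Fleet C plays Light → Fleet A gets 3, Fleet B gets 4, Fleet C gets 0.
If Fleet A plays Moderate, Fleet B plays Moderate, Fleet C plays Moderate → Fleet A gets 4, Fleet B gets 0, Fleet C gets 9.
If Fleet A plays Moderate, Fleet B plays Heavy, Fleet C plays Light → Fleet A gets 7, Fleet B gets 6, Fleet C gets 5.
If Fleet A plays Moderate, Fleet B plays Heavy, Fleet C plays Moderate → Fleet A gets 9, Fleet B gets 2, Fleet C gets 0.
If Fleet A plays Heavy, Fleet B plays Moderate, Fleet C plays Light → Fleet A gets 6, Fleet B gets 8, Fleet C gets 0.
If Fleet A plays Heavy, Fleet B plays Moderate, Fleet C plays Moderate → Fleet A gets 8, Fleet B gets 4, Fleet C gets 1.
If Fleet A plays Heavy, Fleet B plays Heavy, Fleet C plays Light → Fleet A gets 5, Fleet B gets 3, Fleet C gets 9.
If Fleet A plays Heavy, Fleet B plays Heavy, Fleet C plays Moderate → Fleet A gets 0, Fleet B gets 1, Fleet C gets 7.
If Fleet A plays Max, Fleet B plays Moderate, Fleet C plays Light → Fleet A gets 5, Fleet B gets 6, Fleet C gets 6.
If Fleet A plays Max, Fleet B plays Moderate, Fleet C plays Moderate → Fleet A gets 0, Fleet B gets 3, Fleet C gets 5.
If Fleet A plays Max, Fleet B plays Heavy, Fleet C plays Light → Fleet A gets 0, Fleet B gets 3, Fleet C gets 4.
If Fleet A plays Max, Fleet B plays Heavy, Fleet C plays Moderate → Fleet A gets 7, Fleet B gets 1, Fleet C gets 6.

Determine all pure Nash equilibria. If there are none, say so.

Fleet A against (Moderate, Light): payoffs 3, 6, 5 → best response Heavy.
Fleet A against (Moderate, Moderate): payoffs 4, 8, 0 → best response Heavy.
Fleet A against (Heavy, Light): payoffs 7, 5, 0 → best response Moderate.
Fleet A against (Heavy, Moderate): payoffs 9, 0, 7 → best response Moderate.
Fleet B against (Moderate, Light): payoffs 4, 6 → best response Heavy.
Fleet B against (Moderate, Moderate): payoffs 0, 2 → best response Heavy.
Fleet B against (Heavy, Light): payoffs 8, 3 → best response Moderate.
Fleet B against (Heavy, Moderate): payoffs 4, 1 → best response Moderate.
Fleet B against (Max, Light): payoffs 6, 3 → best response Moderate.
Fleet B against (Max, Moderate): payoffs 3, 1 → best response Moderate.
Fleet C against (Moderate, Moderate): payoffs 0, 9 → best response Moderate.
Fleet C against (Moderate, Heavy): payoffs 5, 0 → best response Light.
Fleet C against (Heavy, Moderate): payoffs 0, 1 → best response Moderate.
Fleet C against (Heavy, Heavy): payoffs 9, 7 → best response Light.
Fleet C against (Max, Moderate): payoffs 6, 5 → best response Light.
Fleet C against (Max, Heavy): payoffs 4, 6 → best response Moderate.
Mutual best responses: (Moderate, Heavy, Light); (Heavy, Moderate, Moderate).

The pure Nash equilibria are (Moderate, Heavy, Light), (Heavy, Moderate, Moderate).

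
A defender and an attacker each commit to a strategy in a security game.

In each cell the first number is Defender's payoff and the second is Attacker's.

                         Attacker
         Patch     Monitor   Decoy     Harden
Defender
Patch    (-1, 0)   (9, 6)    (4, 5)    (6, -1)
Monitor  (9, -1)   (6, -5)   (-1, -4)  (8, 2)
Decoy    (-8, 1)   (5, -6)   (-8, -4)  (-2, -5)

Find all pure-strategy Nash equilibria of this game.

(Patch, Patch): Defender can switch to Monitor (-1 → 9). Not NE.
(Patch, Monitor): Defender gets 9, best alternative 6; Attacker gets 6, best alternative 5. No profitable deviation — NE.
(Patch, Decoy): Attacker can switch to Monitor (5 → 6). Not NE.
(Patch, Harden): Defender can switch to Monitor (6 → 8). Not NE.
(Monitor, Patch): Attacker can switch to Harden (-1 → 2). Not NE.
(Monitor, Monitor): Defender can switch to Patch (6 → 9). Not NE.
(Monitor, Decoy): Defender can switch to Patch (-1 → 4). Not NE.
(Monitor, Harden): Defender gets 8, best alternative 6; Attacker gets 2, best alternative -1. No profitable deviation — NE.
(Decoy, Patch): Defender can switch to Patch (-8 → -1). Not NE.
(Decoy, Monitor): Defender can switch to Patch (5 → 9). Not NE.
(Decoy, Decoy): Defender can switch to Patch (-8 → 4). Not NE.
(Decoy, Harden): Defender can switch to Patch (-2 → 6). Not NE.

Pure-strategy Nash equilibria: (Patch, Monitor); (Monitor, Harden)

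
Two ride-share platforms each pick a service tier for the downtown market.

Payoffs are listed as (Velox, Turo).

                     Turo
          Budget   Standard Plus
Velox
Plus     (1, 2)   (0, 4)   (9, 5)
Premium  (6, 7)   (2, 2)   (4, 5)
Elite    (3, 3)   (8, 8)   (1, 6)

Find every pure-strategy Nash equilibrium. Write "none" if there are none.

The pure Nash equilibria are (Plus, Plus) and (Premium, Budget) and (Elite, Standard).

(Plus, Budget): Velox can switch to Premium (1 → 6). Not NE.
(Plus, Standard): Velox can switch to Premium (0 → 2). Not NE.
(Plus, Plus): Velox gets 9, best alternative 4; Turo gets 5, best alternative 4. No profitable deviation — NE.
(Premium, Budget): Velox gets 6, best alternative 3; Turo gets 7, best alternative 5. No profitable deviation — NE.
(Premium, Standard): Velox can switch to Elite (2 → 8). Not NE.
(Premium, Plus): Velox can switch to Plus (4 → 9). Not NE.
(Elite, Budget): Velox can switch to Premium (3 → 6). Not NE.
(Elite, Standard): Velox gets 8, best alternative 2; Turo gets 8, best alternative 6. No profitable deviation — NE.
(Elite, Plus): Velox can switch to Plus (1 → 9). Not NE.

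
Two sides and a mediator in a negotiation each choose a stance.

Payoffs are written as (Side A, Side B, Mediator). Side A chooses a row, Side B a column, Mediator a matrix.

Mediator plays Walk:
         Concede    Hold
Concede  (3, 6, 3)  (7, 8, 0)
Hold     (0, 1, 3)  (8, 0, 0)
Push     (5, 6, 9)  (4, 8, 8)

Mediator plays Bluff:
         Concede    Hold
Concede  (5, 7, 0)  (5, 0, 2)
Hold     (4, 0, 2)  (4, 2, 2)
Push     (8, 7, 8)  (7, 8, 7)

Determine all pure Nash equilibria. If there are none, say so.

(Concede, Concede, Walk): Side A can switch to Push (3 → 5). Not NE.
(Concede, Concede, Bluff): Side A can switch to Push (5 → 8). Not NE.
(Concede, Hold, Walk): Side A can switch to Hold (7 → 8). Not NE.
(Concede, Hold, Bluff): Side A can switch to Push (5 → 7). Not NE.
(Hold, Concede, Walk): Side A can switch to Concede (0 → 3). Not NE.
(Hold, Concede, Bluff): Side A can switch to Concede (4 → 5). Not NE.
(Hold, Hold, Walk): Side B can switch to Concede (0 → 1). Not NE.
(Hold, Hold, Bluff): Side A can switch to Concede (4 → 5). Not NE.
(The remaining 4 profiles each have a profitable deviation by the same check.)

No pure-strategy Nash equilibrium.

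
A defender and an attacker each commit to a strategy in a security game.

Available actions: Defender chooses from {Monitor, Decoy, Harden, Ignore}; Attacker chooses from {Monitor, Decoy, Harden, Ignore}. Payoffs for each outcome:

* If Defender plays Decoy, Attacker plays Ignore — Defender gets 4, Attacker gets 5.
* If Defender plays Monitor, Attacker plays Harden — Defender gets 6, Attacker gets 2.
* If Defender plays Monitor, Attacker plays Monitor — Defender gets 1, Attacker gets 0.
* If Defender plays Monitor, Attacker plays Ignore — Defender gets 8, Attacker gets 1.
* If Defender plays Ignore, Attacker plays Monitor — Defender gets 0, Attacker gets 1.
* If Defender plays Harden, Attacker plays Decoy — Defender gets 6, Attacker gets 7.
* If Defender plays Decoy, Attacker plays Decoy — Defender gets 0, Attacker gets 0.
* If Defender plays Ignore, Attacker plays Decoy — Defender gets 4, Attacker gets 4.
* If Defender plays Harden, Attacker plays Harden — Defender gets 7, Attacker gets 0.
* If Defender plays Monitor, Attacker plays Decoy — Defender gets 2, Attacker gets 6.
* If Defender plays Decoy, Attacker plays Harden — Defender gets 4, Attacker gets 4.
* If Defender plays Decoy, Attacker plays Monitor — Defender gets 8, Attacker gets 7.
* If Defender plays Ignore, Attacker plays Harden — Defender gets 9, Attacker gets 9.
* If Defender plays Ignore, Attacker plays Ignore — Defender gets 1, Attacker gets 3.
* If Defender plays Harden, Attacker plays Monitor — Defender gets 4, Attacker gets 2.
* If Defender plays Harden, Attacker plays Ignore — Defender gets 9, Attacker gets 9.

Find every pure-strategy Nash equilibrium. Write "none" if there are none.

(Decoy, Monitor) and (Harden, Ignore) and (Ignore, Harden)

(Monitor, Monitor): Defender can switch to Decoy (1 → 8). Not NE.
(Monitor, Decoy): Defender can switch to Harden (2 → 6). Not NE.
(Monitor, Harden): Defender can switch to Harden (6 → 7). Not NE.
(Monitor, Ignore): Defender can switch to Harden (8 → 9). Not NE.
(Decoy, Monitor): Defender gets 8, best alternative 4; Attacker gets 7, best alternative 5. No profitable deviation — NE.
(Decoy, Decoy): Defender can switch to Monitor (0 → 2). Not NE.
(Decoy, Harden): Defender can switch to Monitor (4 → 6). Not NE.
(Harden, Ignore): Defender gets 9, best alternative 8; Attacker gets 9, best alternative 7. No profitable deviation — NE.
(Ignore, Harden): Defender gets 9, best alternative 7; Attacker gets 9, best alternative 4. No profitable deviation — NE.
(The remaining 7 profiles each have a profitable deviation by the same check.)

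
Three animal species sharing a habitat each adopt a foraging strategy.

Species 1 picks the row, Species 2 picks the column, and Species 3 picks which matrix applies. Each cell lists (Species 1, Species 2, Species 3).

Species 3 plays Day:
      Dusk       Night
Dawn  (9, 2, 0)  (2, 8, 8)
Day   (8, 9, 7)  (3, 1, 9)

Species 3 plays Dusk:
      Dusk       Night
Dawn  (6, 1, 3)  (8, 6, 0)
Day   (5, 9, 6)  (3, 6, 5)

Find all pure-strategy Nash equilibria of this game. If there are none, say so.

(Dawn, Dusk, Day): Species 2 can switch to Night (2 → 8). Not NE.
(Dawn, Dusk, Dusk): Species 2 can switch to Night (1 → 6). Not NE.
(Dawn, Night, Day): Species 1 can switch to Day (2 → 3). Not NE.
(Dawn, Night, Dusk): Species 3 can switch to Day (0 → 8). Not NE.
(Day, Dusk, Day): Species 1 can switch to Dawn (8 → 9). Not NE.
(Day, Dusk, Dusk): Species 1 can switch to Dawn (5 → 6). Not NE.
(The remaining 2 profiles each have a profitable deviation by the same check.)

There is no pure-strategy Nash equilibrium.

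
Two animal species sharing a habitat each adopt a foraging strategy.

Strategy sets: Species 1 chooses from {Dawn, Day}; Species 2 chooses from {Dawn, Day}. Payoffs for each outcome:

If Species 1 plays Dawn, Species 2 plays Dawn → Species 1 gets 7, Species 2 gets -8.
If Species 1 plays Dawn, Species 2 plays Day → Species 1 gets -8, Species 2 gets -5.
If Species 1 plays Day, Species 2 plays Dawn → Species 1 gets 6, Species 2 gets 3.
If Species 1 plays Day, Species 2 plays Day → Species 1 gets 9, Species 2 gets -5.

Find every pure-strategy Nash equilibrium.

Mark each player's best response to every combination of opponents' strategies; a profile where every player is best-responding is a pure Nash equilibrium.
Species 1 against Dawn: payoffs 7, 6 → best response Dawn.
Species 1 against Day: payoffs -8, 9 → best response Day.
Species 2 against Dawn: payoffs -8, -5 → best response Day.
Species 2 against Day: payoffs 3, -5 → best response Dawn.
No profile is a mutual best response for all players.

none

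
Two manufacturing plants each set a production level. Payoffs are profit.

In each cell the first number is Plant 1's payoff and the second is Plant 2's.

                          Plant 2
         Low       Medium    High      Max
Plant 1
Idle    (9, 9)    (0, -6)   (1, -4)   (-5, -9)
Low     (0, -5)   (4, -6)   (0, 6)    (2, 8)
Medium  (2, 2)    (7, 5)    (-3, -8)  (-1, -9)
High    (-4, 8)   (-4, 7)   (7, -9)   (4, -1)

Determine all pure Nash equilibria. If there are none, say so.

(Idle, Low), (Medium, Medium)

(Idle, Low): Plant 1 gets 9, best alternative 2; Plant 2 gets 9, best alternative -4. No profitable deviation — NE.
(Idle, Medium): Plant 1 can switch to Low (0 → 4). Not NE.
(Idle, High): Plant 1 can switch to High (1 → 7). Not NE.
(Idle, Max): Plant 1 can switch to Low (-5 → 2). Not NE.
(Low, Low): Plant 1 can switch to Idle (0 → 9). Not NE.
(Low, Medium): Plant 1 can switch to Medium (4 → 7). Not NE.
(Low, High): Plant 1 can switch to Idle (0 → 1). Not NE.
(Low, Max): Plant 1 can switch to High (2 → 4). Not NE.
(Medium, Low): Plant 1 can switch to Idle (2 → 9). Not NE.
(Medium, Medium): Plant 1 gets 7, best alternative 4; Plant 2 gets 5, best alternative 2. No profitable deviation — NE.
(Medium, High): Plant 1 can switch to Idle (-3 → 1). Not NE.
(Medium, Max): Plant 1 can switch to Low (-1 → 2). Not NE.
(The remaining 4 profiles each have a profitable deviation by the same check.)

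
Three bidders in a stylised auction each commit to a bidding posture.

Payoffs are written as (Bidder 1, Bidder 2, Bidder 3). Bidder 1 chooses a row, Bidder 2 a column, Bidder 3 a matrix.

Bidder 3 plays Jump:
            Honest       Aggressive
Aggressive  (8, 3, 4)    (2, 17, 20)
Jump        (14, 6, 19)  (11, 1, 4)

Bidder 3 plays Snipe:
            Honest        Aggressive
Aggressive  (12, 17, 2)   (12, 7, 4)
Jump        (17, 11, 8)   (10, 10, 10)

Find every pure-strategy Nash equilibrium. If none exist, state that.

For each player, find the best response to each opponent profile; mutual best responses are the pure NE.
Bidder 1 against (Honest, Jump): payoffs 8, 14 → best response Jump.
Bidder 1 against (Honest, Snipe): payoffs 12, 17 → best response Jump.
Bidder 1 against (Aggressive, Jump): payoffs 2, 11 → best response Jump.
Bidder 1 against (Aggressive, Snipe): payoffs 12, 10 → best response Aggressive.
Bidder 2 against (Aggressive, Jump): payoffs 3, 17 → best response Aggressive.
Bidder 2 against (Aggressive, Snipe): payoffs 17, 7 → best response Honest.
Bidder 2 against (Jump, Jump): payoffs 6, 1 → best response Honest.
Bidder 2 against (Jump, Snipe): payoffs 11, 10 → best response Honest.
Bidder 3 against (Aggressive, Honest): payoffs 4, 2 → best response Jump.
Bidder 3 against (Aggressive, Aggressive): payoffs 20, 4 → best response Jump.
Bidder 3 against (Jump, Honest): payoffs 19, 8 → best response Jump.
Bidder 3 against (Jump, Aggressive): payoffs 4, 10 → best response Snipe.
Mutual best responses: (Jump, Honest, Jump).

The unique pure-strategy Nash equilibrium is (Jump, Honest, Jump).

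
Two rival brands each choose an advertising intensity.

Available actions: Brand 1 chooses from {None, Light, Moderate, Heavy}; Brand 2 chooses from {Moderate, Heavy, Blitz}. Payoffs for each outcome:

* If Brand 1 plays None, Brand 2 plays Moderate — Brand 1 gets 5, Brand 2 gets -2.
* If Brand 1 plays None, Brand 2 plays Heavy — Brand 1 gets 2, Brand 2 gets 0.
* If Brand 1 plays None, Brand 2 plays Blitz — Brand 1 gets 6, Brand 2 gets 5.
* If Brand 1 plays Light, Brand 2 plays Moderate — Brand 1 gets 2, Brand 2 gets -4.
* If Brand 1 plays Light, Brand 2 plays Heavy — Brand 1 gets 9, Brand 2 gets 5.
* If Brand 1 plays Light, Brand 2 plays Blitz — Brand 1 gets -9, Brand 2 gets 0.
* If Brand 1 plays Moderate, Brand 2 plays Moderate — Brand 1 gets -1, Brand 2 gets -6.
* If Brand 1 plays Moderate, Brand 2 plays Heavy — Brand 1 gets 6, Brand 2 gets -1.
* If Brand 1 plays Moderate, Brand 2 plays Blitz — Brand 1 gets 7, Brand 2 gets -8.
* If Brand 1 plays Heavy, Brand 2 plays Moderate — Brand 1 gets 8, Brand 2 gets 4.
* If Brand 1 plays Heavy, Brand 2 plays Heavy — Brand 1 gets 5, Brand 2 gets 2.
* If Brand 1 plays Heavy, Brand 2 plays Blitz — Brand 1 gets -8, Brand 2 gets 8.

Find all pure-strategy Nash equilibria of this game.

Brand 1 against Moderate: payoffs 5, 2, -1, 8 → best response Heavy.
Brand 1 against Heavy: payoffs 2, 9, 6, 5 → best response Light.
Brand 1 against Blitz: payoffs 6, -9, 7, -8 → best response Moderate.
Brand 2 against None: payoffs -2, 0, 5 → best response Blitz.
Brand 2 against Light: payoffs -4, 5, 0 → best response Heavy.
Brand 2 against Moderate: payoffs -6, -1, -8 → best response Heavy.
Brand 2 against Heavy: payoffs 4, 2, 8 → best response Blitz.
Mutual best responses: (Light, Heavy).

Pure NE: (Light, Heavy)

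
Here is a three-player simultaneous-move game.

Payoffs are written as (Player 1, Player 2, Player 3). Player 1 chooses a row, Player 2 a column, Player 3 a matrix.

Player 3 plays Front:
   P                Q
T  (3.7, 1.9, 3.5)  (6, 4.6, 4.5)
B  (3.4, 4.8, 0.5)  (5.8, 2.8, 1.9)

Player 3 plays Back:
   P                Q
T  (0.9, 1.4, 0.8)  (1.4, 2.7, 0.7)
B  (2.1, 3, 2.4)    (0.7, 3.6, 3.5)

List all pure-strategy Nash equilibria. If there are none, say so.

For each strategy profile, look for a profitable unilateral deviation.
(T, P, Front): Player 2 can switch to Q (1.9 → 4.6). Not NE.
(T, P, Back): Player 1 can switch to B (0.9 → 2.1). Not NE.
(T, Q, Front): Player 1 gets 6, best alternative 5.8; Player 2 gets 4.6, best alternative 1.9; Player 3 gets 4.5, best alternative 0.7. No profitable deviation — NE.
(T, Q, Back): Player 3 can switch to Front (0.7 → 4.5). Not NE.
(B, P, Front): Player 1 can switch to T (3.4 → 3.7). Not NE.
(B, P, Back): Player 2 can switch to Q (3 → 3.6). Not NE.
(B, Q, Front): Player 1 can switch to T (5.8 → 6). Not NE.
(B, Q, Back): Player 1 can switch to T (0.7 → 1.4). Not NE.

(T, Q, Front)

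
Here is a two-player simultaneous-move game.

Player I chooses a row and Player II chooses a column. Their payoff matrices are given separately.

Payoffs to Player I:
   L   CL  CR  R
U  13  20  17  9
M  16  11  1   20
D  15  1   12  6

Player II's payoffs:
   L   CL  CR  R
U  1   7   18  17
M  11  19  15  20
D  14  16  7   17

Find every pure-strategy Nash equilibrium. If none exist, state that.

(U, CR) and (M, R)

Player I against L: payoffs 13, 16, 15 → best response M.
Player I against CL: payoffs 20, 11, 1 → best response U.
Player I against CR: payoffs 17, 1, 12 → best response U.
Player I against R: payoffs 9, 20, 6 → best response M.
Player II against U: payoffs 1, 7, 18, 17 → best response CR.
Player II against M: payoffs 11, 19, 15, 20 → best response R.
Player II against D: payoffs 14, 16, 7, 17 → best response R.
Mutual best responses: (U, CR); (M, R).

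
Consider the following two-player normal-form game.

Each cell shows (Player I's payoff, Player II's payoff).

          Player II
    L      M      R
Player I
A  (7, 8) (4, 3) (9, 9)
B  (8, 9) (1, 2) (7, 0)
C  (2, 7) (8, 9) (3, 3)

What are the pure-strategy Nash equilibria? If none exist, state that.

Player I against L: payoffs 7, 8, 2 → best response B.
Player I against M: payoffs 4, 1, 8 → best response C.
Player I against R: payoffs 9, 7, 3 → best response A.
Player II against A: payoffs 8, 3, 9 → best response R.
Player II against B: payoffs 9, 2, 0 → best response L.
Player II against C: payoffs 7, 9, 3 → best response M.
Mutual best responses: (A, R); (B, L); (C, M).

Pure-strategy Nash equilibria: (A, R) and (B, L) and (C, M)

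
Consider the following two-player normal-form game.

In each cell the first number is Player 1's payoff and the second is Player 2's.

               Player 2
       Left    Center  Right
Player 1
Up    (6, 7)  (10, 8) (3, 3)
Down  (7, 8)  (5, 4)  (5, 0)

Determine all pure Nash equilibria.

The pure Nash equilibria are (Up, Center); (Down, Left).

Check each profile: it is a Nash equilibrium iff no player can strictly gain by switching unilaterally.
(Up, Left): Player 1 can switch to Down (6 → 7). Not NE.
(Up, Center): Player 1 gets 10, best alternative 5; Player 2 gets 8, best alternative 7. No profitable deviation — NE.
(Up, Right): Player 1 can switch to Down (3 → 5). Not NE.
(Down, Left): Player 1 gets 7, best alternative 6; Player 2 gets 8, best alternative 4. No profitable deviation — NE.
(Down, Center): Player 1 can switch to Up (5 → 10). Not NE.
(Down, Right): Player 2 can switch to Left (0 → 8). Not NE.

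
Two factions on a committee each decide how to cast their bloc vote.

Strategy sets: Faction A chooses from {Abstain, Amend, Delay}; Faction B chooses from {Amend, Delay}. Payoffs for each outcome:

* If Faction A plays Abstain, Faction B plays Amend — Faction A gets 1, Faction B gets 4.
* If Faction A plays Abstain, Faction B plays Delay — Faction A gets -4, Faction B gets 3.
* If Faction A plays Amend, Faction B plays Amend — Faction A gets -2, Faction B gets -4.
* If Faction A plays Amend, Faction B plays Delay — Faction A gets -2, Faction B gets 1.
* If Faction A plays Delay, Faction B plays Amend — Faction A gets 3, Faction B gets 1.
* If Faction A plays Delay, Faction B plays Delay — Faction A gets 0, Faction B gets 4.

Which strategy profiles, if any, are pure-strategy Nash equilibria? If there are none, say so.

For each player, find the best response to each opponent profile; mutual best responses are the pure NE.
Faction A against Amend: payoffs 1, -2, 3 → best response Delay.
Faction A against Delay: payoffs -4, -2, 0 → best response Delay.
Faction B against Abstain: payoffs 4, 3 → best response Amend.
Faction B against Amend: payoffs -4, 1 → best response Delay.
Faction B against Delay: payoffs 1, 4 → best response Delay.
Mutual best responses: (Delay, Delay).

(Delay, Delay)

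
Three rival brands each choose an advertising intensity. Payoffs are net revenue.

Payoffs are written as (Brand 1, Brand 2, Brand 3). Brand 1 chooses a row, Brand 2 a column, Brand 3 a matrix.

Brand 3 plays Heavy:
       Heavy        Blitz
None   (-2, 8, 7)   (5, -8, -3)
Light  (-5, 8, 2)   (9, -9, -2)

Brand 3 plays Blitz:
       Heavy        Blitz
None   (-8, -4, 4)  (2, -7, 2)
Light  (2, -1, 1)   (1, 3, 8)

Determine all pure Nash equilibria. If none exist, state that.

Pure NE: (None, Heavy, Heavy)

Check each profile: it is a Nash equilibrium iff no player can strictly gain by switching unilaterally.
(None, Heavy, Heavy): Brand 1 gets -2, best alternative -5; Brand 2 gets 8, best alternative -8; Brand 3 gets 7, best alternative 4. No profitable deviation — NE.
(None, Heavy, Blitz): Brand 1 can switch to Light (-8 → 2). Not NE.
(None, Blitz, Heavy): Brand 1 can switch to Light (5 → 9). Not NE.
(None, Blitz, Blitz): Brand 2 can switch to Heavy (-7 → -4). Not NE.
(Light, Heavy, Heavy): Brand 1 can switch to None (-5 → -2). Not NE.
(Light, Heavy, Blitz): Brand 2 can switch to Blitz (-1 → 3). Not NE.
(Light, Blitz, Heavy): Brand 2 can switch to Heavy (-9 → 8). Not NE.
(Light, Blitz, Blitz): Brand 1 can switch to None (1 → 2). Not NE.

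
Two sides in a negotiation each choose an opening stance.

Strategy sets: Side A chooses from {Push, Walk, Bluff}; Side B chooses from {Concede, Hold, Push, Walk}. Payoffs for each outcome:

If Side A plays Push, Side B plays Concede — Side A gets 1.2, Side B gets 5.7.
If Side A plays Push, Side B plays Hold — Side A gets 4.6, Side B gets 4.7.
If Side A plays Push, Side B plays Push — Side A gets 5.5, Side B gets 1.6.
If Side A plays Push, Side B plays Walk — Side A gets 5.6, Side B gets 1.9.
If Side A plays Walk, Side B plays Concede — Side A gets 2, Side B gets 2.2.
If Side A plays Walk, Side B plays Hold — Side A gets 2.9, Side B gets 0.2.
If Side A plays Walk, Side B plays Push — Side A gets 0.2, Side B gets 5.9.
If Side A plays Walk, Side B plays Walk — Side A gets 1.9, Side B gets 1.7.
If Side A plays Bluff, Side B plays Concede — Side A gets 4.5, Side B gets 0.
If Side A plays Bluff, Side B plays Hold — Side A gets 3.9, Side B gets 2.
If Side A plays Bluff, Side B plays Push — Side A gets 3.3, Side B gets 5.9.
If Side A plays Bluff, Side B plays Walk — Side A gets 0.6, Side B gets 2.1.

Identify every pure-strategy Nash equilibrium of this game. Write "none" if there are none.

This game has no pure Nash equilibrium.

For each strategy profile, look for a profitable unilateral deviation.
(Push, Concede): Side A can switch to Walk (1.2 → 2). Not NE.
(Push, Hold): Side B can switch to Concede (4.7 → 5.7). Not NE.
(Push, Push): Side B can switch to Concede (1.6 → 5.7). Not NE.
(Push, Walk): Side B can switch to Concede (1.9 → 5.7). Not NE.
(Walk, Concede): Side A can switch to Bluff (2 → 4.5). Not NE.
(Walk, Hold): Side A can switch to Push (2.9 → 4.6). Not NE.
(Walk, Push): Side A can switch to Push (0.2 → 5.5). Not NE.
(Walk, Walk): Side A can switch to Push (1.9 → 5.6). Not NE.
(Bluff, Concede): Side B can switch to Hold (0 → 2). Not NE.
(Bluff, Hold): Side A can switch to Push (3.9 → 4.6). Not NE.
(The remaining 2 profiles each have a profitable deviation by the same check.)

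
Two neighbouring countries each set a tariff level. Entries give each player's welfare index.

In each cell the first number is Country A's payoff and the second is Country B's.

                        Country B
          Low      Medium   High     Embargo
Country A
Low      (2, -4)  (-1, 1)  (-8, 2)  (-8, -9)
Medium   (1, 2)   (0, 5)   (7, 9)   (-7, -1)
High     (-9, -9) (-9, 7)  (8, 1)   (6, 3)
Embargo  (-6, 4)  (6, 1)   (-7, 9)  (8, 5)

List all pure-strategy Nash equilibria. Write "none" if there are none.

There is no pure-strategy Nash equilibrium.

For each strategy profile, look for a profitable unilateral deviation.
(Low, Low): Country B can switch to Medium (-4 → 1). Not NE.
(Low, Medium): Country A can switch to Medium (-1 → 0). Not NE.
(Low, High): Country A can switch to Medium (-8 → 7). Not NE.
(Low, Embargo): Country A can switch to Medium (-8 → -7). Not NE.
(Medium, Low): Country A can switch to Low (1 → 2). Not NE.
(Medium, Medium): Country A can switch to Embargo (0 → 6). Not NE.
(Medium, High): Country A can switch to High (7 → 8). Not NE.
(Medium, Embargo): Country A can switch to High (-7 → 6). Not NE.
(High, Low): Country A can switch to Low (-9 → 2). Not NE.
(High, Medium): Country A can switch to Low (-9 → -1). Not NE.
(High, High): Country B can switch to Medium (1 → 7). Not NE.
(High, Embargo): Country A can switch to Embargo (6 → 8). Not NE.
(The remaining 4 profiles each have a profitable deviation by the same check.)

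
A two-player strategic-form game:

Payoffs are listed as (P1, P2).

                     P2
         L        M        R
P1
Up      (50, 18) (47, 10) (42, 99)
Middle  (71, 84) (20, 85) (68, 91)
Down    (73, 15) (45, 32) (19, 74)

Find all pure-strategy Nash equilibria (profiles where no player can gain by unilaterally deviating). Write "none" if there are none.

Mark each player's best response to every combination of opponents' strategies; a profile where every player is best-responding is a pure Nash equilibrium.
P1 against L: payoffs 50, 71, 73 → best response Down.
P1 against M: payoffs 47, 20, 45 → best response Up.
P1 against R: payoffs 42, 68, 19 → best response Middle.
P2 against Up: payoffs 18, 10, 99 → best response R.
P2 against Middle: payoffs 84, 85, 91 → best response R.
P2 against Down: payoffs 15, 32, 74 → best response R.
Mutual best responses: (Middle, R).

Pure NE: (Middle, R)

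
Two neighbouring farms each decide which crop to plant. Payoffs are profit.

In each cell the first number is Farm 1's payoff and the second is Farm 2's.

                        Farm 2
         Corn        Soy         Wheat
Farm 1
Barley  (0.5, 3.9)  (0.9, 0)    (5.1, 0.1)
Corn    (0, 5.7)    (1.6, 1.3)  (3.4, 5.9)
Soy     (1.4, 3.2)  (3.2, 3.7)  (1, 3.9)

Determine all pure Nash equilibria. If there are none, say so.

There is no pure-strategy Nash equilibrium.

Farm 1 against Corn: payoffs 0.5, 0, 1.4 → best response Soy.
Farm 1 against Soy: payoffs 0.9, 1.6, 3.2 → best response Soy.
Farm 1 against Wheat: payoffs 5.1, 3.4, 1 → best response Barley.
Farm 2 against Barley: payoffs 3.9, 0, 0.1 → best response Corn.
Farm 2 against Corn: payoffs 5.7, 1.3, 5.9 → best response Wheat.
Farm 2 against Soy: payoffs 3.2, 3.7, 3.9 → best response Wheat.
No profile is a mutual best response for all players.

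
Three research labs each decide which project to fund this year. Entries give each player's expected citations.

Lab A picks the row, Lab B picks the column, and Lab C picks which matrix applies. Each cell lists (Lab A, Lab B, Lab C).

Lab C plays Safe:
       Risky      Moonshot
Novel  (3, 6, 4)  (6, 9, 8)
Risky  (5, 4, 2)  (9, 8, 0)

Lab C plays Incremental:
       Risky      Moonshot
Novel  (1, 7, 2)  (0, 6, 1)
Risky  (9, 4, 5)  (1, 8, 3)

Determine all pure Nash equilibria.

Pure NE: (Risky, Moonshot, Incremental)

(Novel, Risky, Safe): Lab A can switch to Risky (3 → 5). Not NE.
(Novel, Risky, Incremental): Lab A can switch to Risky (1 → 9). Not NE.
(Novel, Moonshot, Safe): Lab A can switch to Risky (6 → 9). Not NE.
(Novel, Moonshot, Incremental): Lab A can switch to Risky (0 → 1). Not NE.
(Risky, Risky, Safe): Lab B can switch to Moonshot (4 → 8). Not NE.
(Risky, Risky, Incremental): Lab B can switch to Moonshot (4 → 8). Not NE.
(Risky, Moonshot, Safe): Lab C can switch to Incremental (0 → 3). Not NE.
(Risky, Moonshot, Incremental): Lab A gets 1, best alternative 0; Lab B gets 8, best alternative 4; Lab C gets 3, best alternative 0. No profitable deviation — NE.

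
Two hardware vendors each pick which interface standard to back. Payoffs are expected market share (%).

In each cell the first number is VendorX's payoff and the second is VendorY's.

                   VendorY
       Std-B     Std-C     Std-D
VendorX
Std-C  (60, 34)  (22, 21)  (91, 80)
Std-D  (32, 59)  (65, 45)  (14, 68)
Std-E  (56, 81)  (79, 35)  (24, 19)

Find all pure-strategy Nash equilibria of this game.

(Std-C, Std-B): VendorY can switch to Std-D (34 → 80). Not NE.
(Std-C, Std-C): VendorX can switch to Std-D (22 → 65). Not NE.
(Std-C, Std-D): VendorX gets 91, best alternative 24; VendorY gets 80, best alternative 34. No profitable deviation — NE.
(Std-D, Std-B): VendorX can switch to Std-C (32 → 60). Not NE.
(Std-D, Std-C): VendorX can switch to Std-E (65 → 79). Not NE.
(Std-D, Std-D): VendorX can switch to Std-C (14 → 91). Not NE.
(Std-E, Std-B): VendorX can switch to Std-C (56 → 60). Not NE.
(The remaining 2 profiles each have a profitable deviation by the same check.)

(Std-C, Std-D)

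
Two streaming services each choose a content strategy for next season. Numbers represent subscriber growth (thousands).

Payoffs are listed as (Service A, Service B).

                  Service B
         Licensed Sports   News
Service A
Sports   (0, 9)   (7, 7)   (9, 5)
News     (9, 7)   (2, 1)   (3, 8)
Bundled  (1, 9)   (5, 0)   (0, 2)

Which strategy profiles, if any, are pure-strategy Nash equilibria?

Service A against Licensed: payoffs 0, 9, 1 → best response News.
Service A against Sports: payoffs 7, 2, 5 → best response Sports.
Service A against News: payoffs 9, 3, 0 → best response Sports.
Service B against Sports: payoffs 9, 7, 5 → best response Licensed.
Service B against News: payoffs 7, 1, 8 → best response News.
Service B against Bundled: payoffs 9, 0, 2 → best response Licensed.
No profile is a mutual best response for all players.

This game has no pure Nash equilibrium.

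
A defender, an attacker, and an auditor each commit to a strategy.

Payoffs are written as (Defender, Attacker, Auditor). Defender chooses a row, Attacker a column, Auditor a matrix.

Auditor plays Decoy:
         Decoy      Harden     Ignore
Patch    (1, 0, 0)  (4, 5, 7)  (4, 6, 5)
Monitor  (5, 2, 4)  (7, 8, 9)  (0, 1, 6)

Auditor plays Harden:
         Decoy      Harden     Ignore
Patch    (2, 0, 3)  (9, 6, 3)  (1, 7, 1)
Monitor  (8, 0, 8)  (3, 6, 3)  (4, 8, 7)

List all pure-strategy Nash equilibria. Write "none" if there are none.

The pure Nash equilibria are (Patch, Ignore, Decoy); (Monitor, Harden, Decoy); (Monitor, Ignore, Harden).

Defender against (Decoy, Decoy): payoffs 1, 5 → best response Monitor.
Defender against (Decoy, Harden): payoffs 2, 8 → best response Monitor.
Defender against (Harden, Decoy): payoffs 4, 7 → best response Monitor.
Defender against (Harden, Harden): payoffs 9, 3 → best response Patch.
Defender against (Ignore, Decoy): payoffs 4, 0 → best response Patch.
Defender against (Ignore, Harden): payoffs 1, 4 → best response Monitor.
Attacker against (Patch, Decoy): payoffs 0, 5, 6 → best response Ignore.
Attacker against (Patch, Harden): payoffs 0, 6, 7 → best response Ignore.
Attacker against (Monitor, Decoy): payoffs 2, 8, 1 → best response Harden.
Attacker against (Monitor, Harden): payoffs 0, 6, 8 → best response Ignore.
Auditor against (Patch, Decoy): payoffs 0, 3 → best response Harden.
Auditor against (Patch, Harden): payoffs 7, 3 → best response Decoy.
Auditor against (Patch, Ignore): payoffs 5, 1 → best response Decoy.
Auditor against (Monitor, Decoy): payoffs 4, 8 → best response Harden.
Auditor against (Monitor, Harden): payoffs 9, 3 → best response Decoy.
Auditor against (Monitor, Ignore): payoffs 6, 7 → best response Harden.
Mutual best responses: (Patch, Ignore, Decoy); (Monitor, Harden, Decoy); (Monitor, Ignore, Harden).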